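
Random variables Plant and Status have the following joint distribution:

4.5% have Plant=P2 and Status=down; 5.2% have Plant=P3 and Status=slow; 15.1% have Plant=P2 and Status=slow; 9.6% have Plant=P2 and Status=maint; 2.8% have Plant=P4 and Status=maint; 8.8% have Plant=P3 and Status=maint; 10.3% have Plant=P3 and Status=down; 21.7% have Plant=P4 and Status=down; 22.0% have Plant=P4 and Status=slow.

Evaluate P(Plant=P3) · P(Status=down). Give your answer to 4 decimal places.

0.0887

P(Plant=P3) = 0.052 + 0.103 + 0.088 = 0.243.
P(Status=down) = 0.045 + 0.103 + 0.217 = 0.365.
Product: 0.243 × 0.365 = 0.0887.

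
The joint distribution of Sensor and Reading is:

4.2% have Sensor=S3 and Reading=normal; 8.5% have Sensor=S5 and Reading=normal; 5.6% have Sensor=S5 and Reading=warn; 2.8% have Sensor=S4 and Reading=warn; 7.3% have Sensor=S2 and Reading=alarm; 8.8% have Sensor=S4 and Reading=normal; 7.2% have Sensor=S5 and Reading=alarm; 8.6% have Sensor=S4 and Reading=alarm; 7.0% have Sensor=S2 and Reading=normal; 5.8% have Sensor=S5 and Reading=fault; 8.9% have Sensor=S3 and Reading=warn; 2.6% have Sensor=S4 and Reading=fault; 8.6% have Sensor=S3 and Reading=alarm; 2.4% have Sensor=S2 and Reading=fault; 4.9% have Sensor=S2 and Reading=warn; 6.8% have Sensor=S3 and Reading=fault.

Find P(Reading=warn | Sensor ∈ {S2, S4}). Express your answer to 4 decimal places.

P(Sensor=S2) = 0.070 + 0.049 + 0.073 + 0.024 = 0.216.
P(Sensor=S4) = 0.088 + 0.028 + 0.086 + 0.026 = 0.228.
P(Sensor ∈ {S2, S4}) = 0.216 + 0.228 = 0.444; P(Reading=warn, Sensor ∈ {S2, S4}) = 0.049 + 0.028 = 0.077.
P(Reading=warn | Sensor ∈ {S2, S4}) = 0.077/0.444 = 0.1734.

0.1734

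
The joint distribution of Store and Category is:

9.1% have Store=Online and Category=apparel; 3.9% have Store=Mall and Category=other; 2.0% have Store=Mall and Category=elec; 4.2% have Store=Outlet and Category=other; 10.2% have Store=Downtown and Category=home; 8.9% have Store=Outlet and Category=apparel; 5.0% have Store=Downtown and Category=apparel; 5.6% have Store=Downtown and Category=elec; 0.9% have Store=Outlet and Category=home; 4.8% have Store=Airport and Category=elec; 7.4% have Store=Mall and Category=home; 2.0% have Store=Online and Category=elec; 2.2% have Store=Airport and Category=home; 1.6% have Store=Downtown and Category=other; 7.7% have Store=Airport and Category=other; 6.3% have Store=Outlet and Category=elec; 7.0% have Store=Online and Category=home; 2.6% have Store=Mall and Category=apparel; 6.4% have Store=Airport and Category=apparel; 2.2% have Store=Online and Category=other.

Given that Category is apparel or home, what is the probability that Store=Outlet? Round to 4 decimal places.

0.1642

P(Category=apparel) = 0.050 + 0.026 + 0.064 + 0.089 + 0.091 = 0.320.
P(Category=home) = 0.102 + 0.074 + 0.022 + 0.009 + 0.070 = 0.277.
P(Category ∈ {apparel, home}) = 0.320 + 0.277 = 0.597; P(Store=Outlet, Category ∈ {apparel, home}) = 0.089 + 0.009 = 0.098.
P(Store=Outlet | Category ∈ {apparel, home}) = 0.098/0.597 = 0.1642.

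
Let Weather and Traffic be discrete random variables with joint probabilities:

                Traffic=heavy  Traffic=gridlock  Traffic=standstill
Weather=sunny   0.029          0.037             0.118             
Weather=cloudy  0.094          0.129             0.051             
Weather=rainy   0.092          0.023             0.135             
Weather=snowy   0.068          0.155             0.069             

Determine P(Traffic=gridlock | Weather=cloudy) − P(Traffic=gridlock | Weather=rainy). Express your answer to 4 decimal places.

0.3788

P(Weather=cloudy) = 0.094 + 0.129 + 0.051 = 0.274; P(Traffic=gridlock | Weather=cloudy) = 0.129/0.274 = 0.47080.
P(Weather=rainy) = 0.092 + 0.023 + 0.135 = 0.250; P(Traffic=gridlock | Weather=rainy) = 0.023/0.250 = 0.09200.
Difference = 0.3788.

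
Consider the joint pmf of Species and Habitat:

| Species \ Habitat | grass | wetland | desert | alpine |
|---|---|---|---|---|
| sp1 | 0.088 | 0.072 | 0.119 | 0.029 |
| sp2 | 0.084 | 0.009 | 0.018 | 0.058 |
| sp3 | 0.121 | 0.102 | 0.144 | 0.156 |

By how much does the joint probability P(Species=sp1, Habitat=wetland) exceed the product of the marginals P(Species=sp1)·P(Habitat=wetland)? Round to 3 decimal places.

P(Species=sp1) = 0.088 + 0.072 + 0.119 + 0.029 = 0.308.
P(Habitat=wetland) = 0.072 + 0.009 + 0.102 = 0.183.
P(Species=sp1, Habitat=wetland) − P(Species=sp1)P(Habitat=wetland) = 0.072 − 0.308×0.183 = 0.016.

0.016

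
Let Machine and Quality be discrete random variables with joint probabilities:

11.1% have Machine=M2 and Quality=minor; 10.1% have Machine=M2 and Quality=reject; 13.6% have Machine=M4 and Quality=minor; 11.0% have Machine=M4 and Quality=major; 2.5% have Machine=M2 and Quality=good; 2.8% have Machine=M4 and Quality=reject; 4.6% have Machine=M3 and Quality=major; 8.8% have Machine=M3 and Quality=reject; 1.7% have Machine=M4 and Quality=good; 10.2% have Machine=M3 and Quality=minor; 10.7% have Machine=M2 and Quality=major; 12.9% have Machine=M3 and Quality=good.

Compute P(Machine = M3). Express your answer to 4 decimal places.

0.3650

P(Machine=M3) = 0.129 + 0.102 + 0.046 + 0.088 = 0.365.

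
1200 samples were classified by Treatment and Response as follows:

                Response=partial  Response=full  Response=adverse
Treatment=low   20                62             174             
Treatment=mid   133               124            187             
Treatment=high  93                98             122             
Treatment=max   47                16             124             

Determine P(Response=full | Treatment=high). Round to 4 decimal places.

Total with Treatment=high: 93 + 98 + 122 = 313.
P(Response=full | Treatment=high) = 98/313 = 0.3131.

0.3131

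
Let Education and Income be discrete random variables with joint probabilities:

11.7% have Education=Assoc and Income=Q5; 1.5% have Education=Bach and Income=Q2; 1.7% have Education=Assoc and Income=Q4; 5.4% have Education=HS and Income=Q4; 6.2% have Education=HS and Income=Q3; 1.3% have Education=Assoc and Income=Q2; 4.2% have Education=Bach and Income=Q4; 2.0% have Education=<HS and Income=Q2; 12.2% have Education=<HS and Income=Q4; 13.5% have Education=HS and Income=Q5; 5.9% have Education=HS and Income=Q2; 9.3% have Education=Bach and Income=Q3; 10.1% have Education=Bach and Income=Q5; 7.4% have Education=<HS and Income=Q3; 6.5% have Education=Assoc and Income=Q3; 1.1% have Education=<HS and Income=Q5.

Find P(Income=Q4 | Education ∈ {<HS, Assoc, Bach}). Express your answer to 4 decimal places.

P(Education=<HS) = 0.020 + 0.074 + 0.122 + 0.011 = 0.227.
P(Education=Assoc) = 0.013 + 0.065 + 0.017 + 0.117 = 0.212.
P(Education=Bach) = 0.015 + 0.093 + 0.042 + 0.101 = 0.251.
P(Education ∈ {<HS, Assoc, Bach}) = 0.227 + 0.212 + 0.251 = 0.690; P(Income=Q4, Education ∈ {<HS, Assoc, Bach}) = 0.122 + 0.017 + 0.042 = 0.181.
P(Income=Q4 | Education ∈ {<HS, Assoc, Bach}) = 0.181/0.690 = 0.2623.

0.2623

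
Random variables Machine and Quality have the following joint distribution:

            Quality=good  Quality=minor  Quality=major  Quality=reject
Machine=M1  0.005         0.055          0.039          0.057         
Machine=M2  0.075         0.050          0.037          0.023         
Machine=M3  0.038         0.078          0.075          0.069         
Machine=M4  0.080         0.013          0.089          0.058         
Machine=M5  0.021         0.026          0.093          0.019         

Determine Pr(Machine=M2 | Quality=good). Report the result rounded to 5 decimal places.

0.34247

P(Quality=good) = 0.005 + 0.075 + 0.038 + 0.080 + 0.021 = 0.219.
P(Machine=M2 | Quality=good) = 0.075/0.219 = 0.34247.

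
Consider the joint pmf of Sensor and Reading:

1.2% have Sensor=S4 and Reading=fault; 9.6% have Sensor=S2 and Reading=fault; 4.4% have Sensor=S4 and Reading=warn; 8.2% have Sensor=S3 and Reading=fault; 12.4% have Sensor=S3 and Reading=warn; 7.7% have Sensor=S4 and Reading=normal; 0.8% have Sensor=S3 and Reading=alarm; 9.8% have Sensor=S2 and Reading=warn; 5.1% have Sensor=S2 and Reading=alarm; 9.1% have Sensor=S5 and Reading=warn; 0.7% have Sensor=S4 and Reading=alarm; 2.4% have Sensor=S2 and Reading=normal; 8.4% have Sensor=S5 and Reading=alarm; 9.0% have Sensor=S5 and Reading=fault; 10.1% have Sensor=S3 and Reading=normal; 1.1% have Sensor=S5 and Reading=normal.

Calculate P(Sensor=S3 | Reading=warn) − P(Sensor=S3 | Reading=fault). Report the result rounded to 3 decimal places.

0.054

P(Reading=warn) = 0.098 + 0.124 + 0.044 + 0.091 = 0.357; P(Sensor=S3 | Reading=warn) = 0.124/0.357 = 0.3473.
P(Reading=fault) = 0.096 + 0.082 + 0.012 + 0.090 = 0.280; P(Sensor=S3 | Reading=fault) = 0.082/0.280 = 0.2929.
Difference = 0.054.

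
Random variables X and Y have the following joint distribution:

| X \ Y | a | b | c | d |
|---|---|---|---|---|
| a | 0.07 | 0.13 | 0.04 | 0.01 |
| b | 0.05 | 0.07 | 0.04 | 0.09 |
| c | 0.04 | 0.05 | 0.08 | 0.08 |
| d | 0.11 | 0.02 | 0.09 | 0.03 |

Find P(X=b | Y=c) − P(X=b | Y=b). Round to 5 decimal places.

-0.09926

P(Y=c) = 0.04 + 0.04 + 0.08 + 0.09 = 0.25; P(X=b | Y=c) = 0.04/0.25 = 0.160000.
P(Y=b) = 0.13 + 0.07 + 0.05 + 0.02 = 0.27; P(X=b | Y=b) = 0.07/0.27 = 0.259259.
Difference = -0.09926.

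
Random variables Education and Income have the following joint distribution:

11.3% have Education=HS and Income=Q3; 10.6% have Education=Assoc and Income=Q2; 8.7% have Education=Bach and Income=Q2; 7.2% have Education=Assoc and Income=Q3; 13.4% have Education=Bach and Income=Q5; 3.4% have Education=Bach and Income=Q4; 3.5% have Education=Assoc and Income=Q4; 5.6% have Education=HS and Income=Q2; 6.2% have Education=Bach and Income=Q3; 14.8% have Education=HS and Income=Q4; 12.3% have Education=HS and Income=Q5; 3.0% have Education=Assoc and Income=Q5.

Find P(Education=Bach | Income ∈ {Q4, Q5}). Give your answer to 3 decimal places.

P(Income=Q4) = 0.148 + 0.035 + 0.034 = 0.217.
P(Income=Q5) = 0.123 + 0.030 + 0.134 = 0.287.
P(Income ∈ {Q4, Q5}) = 0.217 + 0.287 = 0.504; P(Education=Bach, Income ∈ {Q4, Q5}) = 0.034 + 0.134 = 0.168.
P(Education=Bach | Income ∈ {Q4, Q5}) = 0.168/0.504 = 0.333.

0.333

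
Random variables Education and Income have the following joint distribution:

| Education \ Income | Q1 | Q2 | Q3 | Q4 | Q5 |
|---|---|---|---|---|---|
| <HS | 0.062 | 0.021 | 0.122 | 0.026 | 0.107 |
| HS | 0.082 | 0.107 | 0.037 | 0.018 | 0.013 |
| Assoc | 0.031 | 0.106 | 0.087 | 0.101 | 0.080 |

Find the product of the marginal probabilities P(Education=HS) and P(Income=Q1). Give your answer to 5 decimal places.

0.04498

P(Education=HS) = 0.082 + 0.107 + 0.037 + 0.018 + 0.013 = 0.257.
P(Income=Q1) = 0.062 + 0.082 + 0.031 = 0.175.
Product: 0.257 × 0.175 = 0.04498.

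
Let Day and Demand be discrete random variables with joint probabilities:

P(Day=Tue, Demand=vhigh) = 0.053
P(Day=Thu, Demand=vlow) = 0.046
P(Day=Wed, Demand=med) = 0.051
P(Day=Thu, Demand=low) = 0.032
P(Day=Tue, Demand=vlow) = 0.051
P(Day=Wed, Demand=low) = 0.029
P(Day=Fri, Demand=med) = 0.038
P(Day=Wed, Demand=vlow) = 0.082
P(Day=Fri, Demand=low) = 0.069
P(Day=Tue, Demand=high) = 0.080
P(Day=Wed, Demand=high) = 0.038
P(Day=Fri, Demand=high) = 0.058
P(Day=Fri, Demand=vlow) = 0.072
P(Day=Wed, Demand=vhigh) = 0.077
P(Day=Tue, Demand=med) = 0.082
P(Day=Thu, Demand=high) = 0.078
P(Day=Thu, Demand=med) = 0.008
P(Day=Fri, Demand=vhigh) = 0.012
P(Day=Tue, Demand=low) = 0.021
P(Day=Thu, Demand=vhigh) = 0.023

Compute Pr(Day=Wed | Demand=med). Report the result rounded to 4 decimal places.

0.2849

P(Demand=med) = 0.082 + 0.051 + 0.008 + 0.038 = 0.179.
P(Day=Wed | Demand=med) = 0.051/0.179 = 0.2849.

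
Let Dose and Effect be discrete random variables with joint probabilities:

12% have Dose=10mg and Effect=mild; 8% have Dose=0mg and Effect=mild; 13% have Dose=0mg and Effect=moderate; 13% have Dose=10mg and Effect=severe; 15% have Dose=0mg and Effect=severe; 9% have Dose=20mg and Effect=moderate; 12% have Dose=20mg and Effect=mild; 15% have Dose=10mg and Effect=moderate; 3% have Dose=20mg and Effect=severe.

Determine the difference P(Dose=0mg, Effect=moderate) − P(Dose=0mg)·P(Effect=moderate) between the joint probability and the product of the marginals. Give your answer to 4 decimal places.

-0.0032

P(Dose=0mg) = 0.08 + 0.13 + 0.15 = 0.36.
P(Effect=moderate) = 0.13 + 0.15 + 0.09 = 0.37.
P(Dose=0mg, Effect=moderate) − P(Dose=0mg)P(Effect=moderate) = 0.13 − 0.36×0.37 = -0.0032.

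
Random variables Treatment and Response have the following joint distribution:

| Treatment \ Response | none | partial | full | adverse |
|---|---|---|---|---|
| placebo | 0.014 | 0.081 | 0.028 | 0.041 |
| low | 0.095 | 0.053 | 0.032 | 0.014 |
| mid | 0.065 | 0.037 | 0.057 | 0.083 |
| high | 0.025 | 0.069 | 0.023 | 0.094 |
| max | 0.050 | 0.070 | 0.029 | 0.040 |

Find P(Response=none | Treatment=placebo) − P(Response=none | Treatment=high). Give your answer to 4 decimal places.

P(Treatment=placebo) = 0.014 + 0.081 + 0.028 + 0.041 = 0.164; P(Response=none | Treatment=placebo) = 0.014/0.164 = 0.08537.
P(Treatment=high) = 0.025 + 0.069 + 0.023 + 0.094 = 0.211; P(Response=none | Treatment=high) = 0.025/0.211 = 0.11848.
Difference = -0.0331.

-0.0331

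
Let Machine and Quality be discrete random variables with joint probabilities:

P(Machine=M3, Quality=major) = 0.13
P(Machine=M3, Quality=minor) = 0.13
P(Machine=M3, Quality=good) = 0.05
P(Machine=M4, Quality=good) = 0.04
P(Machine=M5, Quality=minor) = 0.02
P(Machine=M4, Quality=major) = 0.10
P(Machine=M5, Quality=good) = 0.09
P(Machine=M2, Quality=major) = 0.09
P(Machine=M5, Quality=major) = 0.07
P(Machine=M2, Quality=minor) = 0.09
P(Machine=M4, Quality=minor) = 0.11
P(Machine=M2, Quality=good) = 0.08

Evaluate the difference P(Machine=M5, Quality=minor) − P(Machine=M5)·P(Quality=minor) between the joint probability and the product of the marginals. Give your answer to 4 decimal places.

P(Machine=M5) = 0.09 + 0.02 + 0.07 = 0.18.
P(Quality=minor) = 0.09 + 0.13 + 0.11 + 0.02 = 0.35.
P(Machine=M5, Quality=minor) − P(Machine=M5)P(Quality=minor) = 0.02 − 0.18×0.35 = -0.0430.

-0.0430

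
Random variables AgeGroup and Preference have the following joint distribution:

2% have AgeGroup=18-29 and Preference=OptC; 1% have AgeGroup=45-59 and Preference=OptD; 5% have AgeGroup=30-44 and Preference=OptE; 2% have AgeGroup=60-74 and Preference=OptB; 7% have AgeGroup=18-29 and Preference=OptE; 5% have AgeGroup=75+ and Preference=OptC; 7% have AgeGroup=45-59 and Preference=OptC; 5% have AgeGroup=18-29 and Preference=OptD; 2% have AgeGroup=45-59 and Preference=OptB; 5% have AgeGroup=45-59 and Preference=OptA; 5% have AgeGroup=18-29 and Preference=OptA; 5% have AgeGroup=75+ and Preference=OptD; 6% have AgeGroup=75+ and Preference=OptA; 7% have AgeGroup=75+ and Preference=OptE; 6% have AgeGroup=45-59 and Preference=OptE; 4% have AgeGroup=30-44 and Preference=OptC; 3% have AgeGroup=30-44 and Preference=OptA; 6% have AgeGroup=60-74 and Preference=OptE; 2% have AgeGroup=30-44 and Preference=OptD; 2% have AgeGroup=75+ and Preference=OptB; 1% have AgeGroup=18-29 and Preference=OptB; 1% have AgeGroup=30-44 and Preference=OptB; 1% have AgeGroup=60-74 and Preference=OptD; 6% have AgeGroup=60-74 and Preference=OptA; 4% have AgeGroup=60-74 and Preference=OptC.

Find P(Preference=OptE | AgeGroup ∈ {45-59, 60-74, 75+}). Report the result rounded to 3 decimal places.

P(AgeGroup=45-59) = 0.05 + 0.02 + 0.07 + 0.01 + 0.06 = 0.21.
P(AgeGroup=60-74) = 0.06 + 0.02 + 0.04 + 0.01 + 0.06 = 0.19.
P(AgeGroup=75+) = 0.06 + 0.02 + 0.05 + 0.05 + 0.07 = 0.25.
P(AgeGroup ∈ {45-59, 60-74, 75+}) = 0.21 + 0.19 + 0.25 = 0.65; P(Preference=OptE, AgeGroup ∈ {45-59, 60-74, 75+}) = 0.06 + 0.06 + 0.07 = 0.19.
P(Preference=OptE | AgeGroup ∈ {45-59, 60-74, 75+}) = 0.19/0.65 = 0.292.

0.292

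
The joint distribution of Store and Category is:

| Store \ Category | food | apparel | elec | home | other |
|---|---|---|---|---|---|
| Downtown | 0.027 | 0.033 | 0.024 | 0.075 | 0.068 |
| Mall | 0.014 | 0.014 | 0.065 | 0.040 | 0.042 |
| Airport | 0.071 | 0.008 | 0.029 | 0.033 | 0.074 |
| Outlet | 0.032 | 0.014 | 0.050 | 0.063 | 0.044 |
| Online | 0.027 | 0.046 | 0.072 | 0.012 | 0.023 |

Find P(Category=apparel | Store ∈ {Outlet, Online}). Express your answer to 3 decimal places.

P(Store=Outlet) = 0.032 + 0.014 + 0.050 + 0.063 + 0.044 = 0.203.
P(Store=Online) = 0.027 + 0.046 + 0.072 + 0.012 + 0.023 = 0.180.
P(Store ∈ {Outlet, Online}) = 0.203 + 0.180 = 0.383; P(Category=apparel, Store ∈ {Outlet, Online}) = 0.014 + 0.046 = 0.060.
P(Category=apparel | Store ∈ {Outlet, Online}) = 0.060/0.383 = 0.157.

0.157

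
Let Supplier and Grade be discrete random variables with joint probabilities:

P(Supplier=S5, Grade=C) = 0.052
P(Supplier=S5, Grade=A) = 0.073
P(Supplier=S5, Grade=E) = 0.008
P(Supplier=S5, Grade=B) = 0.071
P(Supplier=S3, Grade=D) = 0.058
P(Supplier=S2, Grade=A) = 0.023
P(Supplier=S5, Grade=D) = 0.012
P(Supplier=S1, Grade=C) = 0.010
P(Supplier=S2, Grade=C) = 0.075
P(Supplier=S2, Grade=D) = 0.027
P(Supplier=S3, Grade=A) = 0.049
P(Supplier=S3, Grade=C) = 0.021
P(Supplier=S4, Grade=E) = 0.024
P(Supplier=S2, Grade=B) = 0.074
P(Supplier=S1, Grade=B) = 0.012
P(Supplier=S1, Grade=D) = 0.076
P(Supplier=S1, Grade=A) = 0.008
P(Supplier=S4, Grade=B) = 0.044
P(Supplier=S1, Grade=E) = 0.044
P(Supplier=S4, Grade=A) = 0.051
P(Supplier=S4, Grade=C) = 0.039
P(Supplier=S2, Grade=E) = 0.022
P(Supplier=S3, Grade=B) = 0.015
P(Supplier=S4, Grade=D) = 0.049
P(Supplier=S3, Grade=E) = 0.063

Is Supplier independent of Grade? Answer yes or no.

P(Supplier=S1) = 0.150 and P(Grade=D) = 0.222, so their product is 0.03330, but P(Supplier=S1, Grade=D) = 0.076. Since these differ, Supplier and Grade are not independent.

no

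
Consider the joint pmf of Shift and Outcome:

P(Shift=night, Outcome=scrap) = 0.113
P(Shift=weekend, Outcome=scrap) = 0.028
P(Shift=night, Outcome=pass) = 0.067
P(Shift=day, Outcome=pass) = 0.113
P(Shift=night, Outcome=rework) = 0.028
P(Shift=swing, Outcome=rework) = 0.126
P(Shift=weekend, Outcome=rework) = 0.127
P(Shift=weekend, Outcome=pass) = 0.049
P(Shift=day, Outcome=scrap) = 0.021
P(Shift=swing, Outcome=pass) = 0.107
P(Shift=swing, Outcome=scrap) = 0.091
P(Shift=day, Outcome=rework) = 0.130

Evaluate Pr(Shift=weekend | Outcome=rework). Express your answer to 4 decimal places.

P(Outcome=rework) = 0.130 + 0.126 + 0.028 + 0.127 = 0.411.
P(Shift=weekend | Outcome=rework) = 0.127/0.411 = 0.3090.

0.3090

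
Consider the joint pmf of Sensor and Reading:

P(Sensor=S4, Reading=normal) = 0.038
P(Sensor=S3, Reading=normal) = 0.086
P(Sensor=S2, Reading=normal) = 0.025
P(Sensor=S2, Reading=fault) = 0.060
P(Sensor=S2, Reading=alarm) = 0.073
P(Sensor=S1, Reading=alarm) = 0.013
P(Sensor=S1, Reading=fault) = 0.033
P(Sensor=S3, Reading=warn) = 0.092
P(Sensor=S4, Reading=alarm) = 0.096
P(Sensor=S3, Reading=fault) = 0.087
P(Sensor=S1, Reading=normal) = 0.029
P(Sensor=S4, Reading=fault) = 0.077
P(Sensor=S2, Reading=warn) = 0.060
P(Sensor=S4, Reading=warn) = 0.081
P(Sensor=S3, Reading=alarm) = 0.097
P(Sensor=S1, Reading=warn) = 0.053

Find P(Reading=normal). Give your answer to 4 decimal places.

0.1780

P(Reading=normal) = 0.029 + 0.025 + 0.086 + 0.038 = 0.178.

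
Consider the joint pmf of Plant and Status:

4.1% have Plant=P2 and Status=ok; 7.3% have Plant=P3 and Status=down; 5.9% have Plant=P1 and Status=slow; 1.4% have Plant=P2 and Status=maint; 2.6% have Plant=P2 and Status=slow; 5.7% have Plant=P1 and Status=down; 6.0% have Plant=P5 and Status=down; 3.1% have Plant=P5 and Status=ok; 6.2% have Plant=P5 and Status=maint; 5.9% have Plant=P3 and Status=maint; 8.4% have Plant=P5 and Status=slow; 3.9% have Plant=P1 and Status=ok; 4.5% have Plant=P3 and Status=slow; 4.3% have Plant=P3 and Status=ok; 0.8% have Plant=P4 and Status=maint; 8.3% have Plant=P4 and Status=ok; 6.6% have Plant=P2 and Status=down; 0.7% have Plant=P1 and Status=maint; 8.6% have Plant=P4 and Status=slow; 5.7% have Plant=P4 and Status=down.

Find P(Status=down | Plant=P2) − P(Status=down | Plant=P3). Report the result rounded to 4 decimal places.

0.1172

P(Plant=P2) = 0.041 + 0.026 + 0.066 + 0.014 = 0.147; P(Status=down | Plant=P2) = 0.066/0.147 = 0.44898.
P(Plant=P3) = 0.043 + 0.045 + 0.073 + 0.059 = 0.220; P(Status=down | Plant=P3) = 0.073/0.220 = 0.33182.
Difference = 0.1172.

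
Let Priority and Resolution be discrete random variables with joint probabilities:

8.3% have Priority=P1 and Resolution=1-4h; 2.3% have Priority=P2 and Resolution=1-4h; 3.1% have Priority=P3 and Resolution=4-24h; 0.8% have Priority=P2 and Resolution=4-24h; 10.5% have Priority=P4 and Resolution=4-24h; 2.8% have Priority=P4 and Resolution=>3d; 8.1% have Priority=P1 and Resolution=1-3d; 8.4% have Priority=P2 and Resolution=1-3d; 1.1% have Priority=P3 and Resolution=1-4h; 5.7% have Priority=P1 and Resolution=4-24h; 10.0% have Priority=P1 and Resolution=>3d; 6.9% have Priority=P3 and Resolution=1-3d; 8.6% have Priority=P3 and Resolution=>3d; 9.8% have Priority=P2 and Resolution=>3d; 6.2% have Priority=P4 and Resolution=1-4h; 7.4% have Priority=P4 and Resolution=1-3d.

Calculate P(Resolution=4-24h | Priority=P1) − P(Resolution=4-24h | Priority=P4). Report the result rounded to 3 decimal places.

-0.213

P(Priority=P1) = 0.083 + 0.057 + 0.081 + 0.100 = 0.321; P(Resolution=4-24h | Priority=P1) = 0.057/0.321 = 0.1776.
P(Priority=P4) = 0.062 + 0.105 + 0.074 + 0.028 = 0.269; P(Resolution=4-24h | Priority=P4) = 0.105/0.269 = 0.3903.
Difference = -0.213.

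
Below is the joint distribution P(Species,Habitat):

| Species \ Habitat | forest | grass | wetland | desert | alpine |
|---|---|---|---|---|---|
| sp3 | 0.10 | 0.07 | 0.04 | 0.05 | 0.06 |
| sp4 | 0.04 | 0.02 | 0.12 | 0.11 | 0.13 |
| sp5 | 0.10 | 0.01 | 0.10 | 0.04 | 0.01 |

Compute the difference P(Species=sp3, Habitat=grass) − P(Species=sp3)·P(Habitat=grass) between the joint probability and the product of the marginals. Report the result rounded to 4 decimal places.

0.0380

P(Species=sp3) = 0.10 + 0.07 + 0.04 + 0.05 + 0.06 = 0.32.
P(Habitat=grass) = 0.07 + 0.02 + 0.01 = 0.10.
P(Species=sp3, Habitat=grass) − P(Species=sp3)P(Habitat=grass) = 0.07 − 0.32×0.10 = 0.0380.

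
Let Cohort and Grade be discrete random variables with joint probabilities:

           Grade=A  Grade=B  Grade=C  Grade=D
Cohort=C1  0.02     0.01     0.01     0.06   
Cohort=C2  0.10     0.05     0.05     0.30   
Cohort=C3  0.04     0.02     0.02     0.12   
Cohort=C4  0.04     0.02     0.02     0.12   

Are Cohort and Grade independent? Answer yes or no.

Every cell satisfies P(Cohort,Grade) = P(Cohort)·P(Grade). For instance P(Cohort=C4) = 0.20, P(Grade=C) = 0.10, and 0.20×0.10 = 0.02 matches the joint entry. So Cohort and Grade are independent.

yes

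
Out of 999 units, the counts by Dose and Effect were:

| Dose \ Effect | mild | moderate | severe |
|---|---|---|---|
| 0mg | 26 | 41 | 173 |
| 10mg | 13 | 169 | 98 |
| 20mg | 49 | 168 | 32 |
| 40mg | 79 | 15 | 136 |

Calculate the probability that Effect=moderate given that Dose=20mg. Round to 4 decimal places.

0.6747

Total with Dose=20mg: 49 + 168 + 32 = 249.
P(Effect=moderate | Dose=20mg) = 168/249 = 0.6747.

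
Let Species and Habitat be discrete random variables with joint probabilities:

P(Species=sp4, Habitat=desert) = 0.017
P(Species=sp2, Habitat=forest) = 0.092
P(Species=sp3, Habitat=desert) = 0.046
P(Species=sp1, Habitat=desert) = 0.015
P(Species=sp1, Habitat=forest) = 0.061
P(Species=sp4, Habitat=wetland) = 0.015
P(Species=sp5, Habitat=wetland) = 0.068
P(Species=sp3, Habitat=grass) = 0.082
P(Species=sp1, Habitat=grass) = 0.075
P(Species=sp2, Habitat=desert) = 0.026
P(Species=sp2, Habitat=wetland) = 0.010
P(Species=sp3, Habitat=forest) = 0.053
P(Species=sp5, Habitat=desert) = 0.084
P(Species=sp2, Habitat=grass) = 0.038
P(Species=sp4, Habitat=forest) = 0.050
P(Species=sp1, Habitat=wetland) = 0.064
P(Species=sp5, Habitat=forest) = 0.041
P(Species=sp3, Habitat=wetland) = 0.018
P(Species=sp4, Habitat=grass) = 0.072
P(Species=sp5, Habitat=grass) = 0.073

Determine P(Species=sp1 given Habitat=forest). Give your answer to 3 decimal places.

0.205

P(Habitat=forest) = 0.061 + 0.092 + 0.053 + 0.050 + 0.041 = 0.297.
P(Species=sp1 | Habitat=forest) = 0.061/0.297 = 0.205.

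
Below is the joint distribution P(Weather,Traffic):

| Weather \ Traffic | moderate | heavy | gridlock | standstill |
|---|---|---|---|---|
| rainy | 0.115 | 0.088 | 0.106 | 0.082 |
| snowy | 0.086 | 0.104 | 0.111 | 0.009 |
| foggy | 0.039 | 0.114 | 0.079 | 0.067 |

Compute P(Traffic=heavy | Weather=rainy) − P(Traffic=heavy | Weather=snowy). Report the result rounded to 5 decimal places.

-0.11042

P(Weather=rainy) = 0.115 + 0.088 + 0.106 + 0.082 = 0.391; P(Traffic=heavy | Weather=rainy) = 0.088/0.391 = 0.225064.
P(Weather=snowy) = 0.086 + 0.104 + 0.111 + 0.009 = 0.310; P(Traffic=heavy | Weather=snowy) = 0.104/0.310 = 0.335484.
Difference = -0.11042.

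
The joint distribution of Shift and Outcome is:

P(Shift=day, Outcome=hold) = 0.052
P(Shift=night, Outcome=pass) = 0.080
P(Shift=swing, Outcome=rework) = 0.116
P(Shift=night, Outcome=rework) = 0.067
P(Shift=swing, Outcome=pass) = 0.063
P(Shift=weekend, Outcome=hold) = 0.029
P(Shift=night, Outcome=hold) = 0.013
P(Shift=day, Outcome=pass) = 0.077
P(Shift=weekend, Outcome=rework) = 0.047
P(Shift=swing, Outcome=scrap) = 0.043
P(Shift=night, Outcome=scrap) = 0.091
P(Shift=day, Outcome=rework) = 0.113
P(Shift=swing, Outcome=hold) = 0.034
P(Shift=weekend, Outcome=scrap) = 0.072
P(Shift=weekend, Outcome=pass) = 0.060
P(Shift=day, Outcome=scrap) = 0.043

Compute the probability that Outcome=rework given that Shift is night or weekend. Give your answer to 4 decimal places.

0.2484

P(Shift=night) = 0.080 + 0.067 + 0.091 + 0.013 = 0.251.
P(Shift=weekend) = 0.060 + 0.047 + 0.072 + 0.029 = 0.208.
P(Shift ∈ {night, weekend}) = 0.251 + 0.208 = 0.459; P(Outcome=rework, Shift ∈ {night, weekend}) = 0.067 + 0.047 = 0.114.
P(Outcome=rework | Shift ∈ {night, weekend}) = 0.114/0.459 = 0.2484.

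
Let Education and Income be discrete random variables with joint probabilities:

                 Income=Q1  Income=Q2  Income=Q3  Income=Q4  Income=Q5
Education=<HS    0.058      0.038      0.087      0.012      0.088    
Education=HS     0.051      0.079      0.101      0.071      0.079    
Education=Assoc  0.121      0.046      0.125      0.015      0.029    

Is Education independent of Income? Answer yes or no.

P(Education=Assoc) = 0.336 and P(Income=Q1) = 0.230, so their product is 0.07728, but P(Education=Assoc, Income=Q1) = 0.121. Since these differ, Education and Income are not independent.

no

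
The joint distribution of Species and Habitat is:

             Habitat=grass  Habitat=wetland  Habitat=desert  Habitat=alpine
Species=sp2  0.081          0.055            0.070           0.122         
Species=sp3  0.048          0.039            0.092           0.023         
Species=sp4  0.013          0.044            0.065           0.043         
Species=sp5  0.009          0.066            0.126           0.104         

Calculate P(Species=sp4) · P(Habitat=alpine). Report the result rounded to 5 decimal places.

0.04818

P(Species=sp4) = 0.013 + 0.044 + 0.065 + 0.043 = 0.165.
P(Habitat=alpine) = 0.122 + 0.023 + 0.043 + 0.104 = 0.292.
Product: 0.165 × 0.292 = 0.04818.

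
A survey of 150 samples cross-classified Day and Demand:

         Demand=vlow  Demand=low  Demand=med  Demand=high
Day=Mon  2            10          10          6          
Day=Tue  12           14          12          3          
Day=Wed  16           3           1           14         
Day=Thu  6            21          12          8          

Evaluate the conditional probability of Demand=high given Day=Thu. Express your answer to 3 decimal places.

0.170

Total with Day=Thu: 6 + 21 + 12 + 8 = 47.
P(Demand=high | Day=Thu) = 8/47 = 0.170.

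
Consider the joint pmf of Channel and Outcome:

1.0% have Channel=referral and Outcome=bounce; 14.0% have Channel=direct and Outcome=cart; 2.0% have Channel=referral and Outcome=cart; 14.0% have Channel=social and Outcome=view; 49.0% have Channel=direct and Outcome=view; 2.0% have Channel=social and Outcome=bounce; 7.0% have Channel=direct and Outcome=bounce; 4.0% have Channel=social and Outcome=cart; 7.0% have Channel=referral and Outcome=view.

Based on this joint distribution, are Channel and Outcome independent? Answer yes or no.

yes

Every cell satisfies P(Channel,Outcome) = P(Channel)·P(Outcome). For instance P(Channel=social) = 0.200, P(Outcome=bounce) = 0.100, and 0.200×0.100 = 0.020 matches the joint entry. So Channel and Outcome are independent.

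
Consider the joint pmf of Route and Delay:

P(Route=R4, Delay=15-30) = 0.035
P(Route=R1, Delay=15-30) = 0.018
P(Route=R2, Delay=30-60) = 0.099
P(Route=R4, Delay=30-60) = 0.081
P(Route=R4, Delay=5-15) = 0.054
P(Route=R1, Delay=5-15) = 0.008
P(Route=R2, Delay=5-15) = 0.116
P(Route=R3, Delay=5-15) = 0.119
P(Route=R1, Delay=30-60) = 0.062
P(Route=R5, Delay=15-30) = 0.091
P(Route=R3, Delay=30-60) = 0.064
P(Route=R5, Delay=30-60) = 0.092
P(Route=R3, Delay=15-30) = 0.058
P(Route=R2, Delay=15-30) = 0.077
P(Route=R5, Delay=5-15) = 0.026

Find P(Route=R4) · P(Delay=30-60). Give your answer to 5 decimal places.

0.06766

P(Route=R4) = 0.054 + 0.035 + 0.081 = 0.170.
P(Delay=30-60) = 0.062 + 0.099 + 0.064 + 0.081 + 0.092 = 0.398.
Product: 0.170 × 0.398 = 0.06766.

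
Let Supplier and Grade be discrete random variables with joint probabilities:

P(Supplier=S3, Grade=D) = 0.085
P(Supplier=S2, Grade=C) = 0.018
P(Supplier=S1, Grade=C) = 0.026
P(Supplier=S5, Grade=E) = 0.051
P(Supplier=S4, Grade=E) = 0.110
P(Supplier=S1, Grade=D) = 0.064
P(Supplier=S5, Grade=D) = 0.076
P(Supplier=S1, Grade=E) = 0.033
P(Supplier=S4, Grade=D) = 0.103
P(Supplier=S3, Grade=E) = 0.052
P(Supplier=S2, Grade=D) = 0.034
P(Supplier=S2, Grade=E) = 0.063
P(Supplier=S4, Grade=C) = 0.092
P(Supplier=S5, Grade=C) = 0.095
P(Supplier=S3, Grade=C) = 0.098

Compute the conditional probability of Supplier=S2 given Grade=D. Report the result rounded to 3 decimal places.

P(Grade=D) = 0.064 + 0.034 + 0.085 + 0.103 + 0.076 = 0.362.
P(Supplier=S2 | Grade=D) = 0.034/0.362 = 0.094.

0.094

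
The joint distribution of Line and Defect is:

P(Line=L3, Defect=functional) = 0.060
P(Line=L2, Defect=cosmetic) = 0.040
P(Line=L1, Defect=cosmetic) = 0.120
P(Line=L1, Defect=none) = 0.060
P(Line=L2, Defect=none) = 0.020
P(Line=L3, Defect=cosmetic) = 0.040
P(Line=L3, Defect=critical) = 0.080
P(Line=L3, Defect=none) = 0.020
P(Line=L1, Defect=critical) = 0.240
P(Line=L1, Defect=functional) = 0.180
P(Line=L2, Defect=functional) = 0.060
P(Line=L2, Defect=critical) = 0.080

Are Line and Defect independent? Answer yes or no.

Every cell satisfies P(Line,Defect) = P(Line)·P(Defect). For instance P(Line=L2) = 0.200, P(Defect=functional) = 0.300, and 0.200×0.300 = 0.060 matches the joint entry. So Line and Defect are independent.

yes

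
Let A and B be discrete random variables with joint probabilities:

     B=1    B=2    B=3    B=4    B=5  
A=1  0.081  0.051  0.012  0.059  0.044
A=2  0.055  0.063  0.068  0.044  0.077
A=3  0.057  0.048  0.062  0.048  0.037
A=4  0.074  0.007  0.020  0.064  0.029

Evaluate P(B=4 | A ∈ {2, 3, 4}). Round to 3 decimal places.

0.207

P(A=2) = 0.055 + 0.063 + 0.068 + 0.044 + 0.077 = 0.307.
P(A=3) = 0.057 + 0.048 + 0.062 + 0.048 + 0.037 = 0.252.
P(A=4) = 0.074 + 0.007 + 0.020 + 0.064 + 0.029 = 0.194.
P(A ∈ {2, 3, 4}) = 0.307 + 0.252 + 0.194 = 0.753; P(B=4, A ∈ {2, 3, 4}) = 0.044 + 0.048 + 0.064 = 0.156.
P(B=4 | A ∈ {2, 3, 4}) = 0.156/0.753 = 0.207.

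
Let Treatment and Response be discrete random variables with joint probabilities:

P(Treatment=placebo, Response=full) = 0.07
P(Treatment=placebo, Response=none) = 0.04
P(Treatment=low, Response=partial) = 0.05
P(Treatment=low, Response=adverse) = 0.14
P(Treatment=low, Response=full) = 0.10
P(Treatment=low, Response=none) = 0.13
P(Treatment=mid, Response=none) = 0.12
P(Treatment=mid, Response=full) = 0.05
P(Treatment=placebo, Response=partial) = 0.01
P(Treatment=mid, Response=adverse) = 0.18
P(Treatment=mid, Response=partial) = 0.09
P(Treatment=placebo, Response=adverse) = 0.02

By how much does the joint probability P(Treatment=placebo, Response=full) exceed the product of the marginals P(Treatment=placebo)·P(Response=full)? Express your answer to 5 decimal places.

0.03920

P(Treatment=placebo) = 0.04 + 0.01 + 0.07 + 0.02 = 0.14.
P(Response=full) = 0.07 + 0.10 + 0.05 = 0.22.
P(Treatment=placebo, Response=full) − P(Treatment=placebo)P(Response=full) = 0.07 − 0.14×0.22 = 0.03920.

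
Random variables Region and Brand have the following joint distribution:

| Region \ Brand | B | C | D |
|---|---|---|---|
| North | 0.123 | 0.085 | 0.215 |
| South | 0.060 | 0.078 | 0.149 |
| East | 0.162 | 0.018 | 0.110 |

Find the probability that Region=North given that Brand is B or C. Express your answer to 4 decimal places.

0.3954

P(Brand=B) = 0.123 + 0.060 + 0.162 = 0.345.
P(Brand=C) = 0.085 + 0.078 + 0.018 = 0.181.
P(Brand ∈ {B, C}) = 0.345 + 0.181 = 0.526; P(Region=North, Brand ∈ {B, C}) = 0.123 + 0.085 = 0.208.
P(Region=North | Brand ∈ {B, C}) = 0.208/0.526 = 0.3954.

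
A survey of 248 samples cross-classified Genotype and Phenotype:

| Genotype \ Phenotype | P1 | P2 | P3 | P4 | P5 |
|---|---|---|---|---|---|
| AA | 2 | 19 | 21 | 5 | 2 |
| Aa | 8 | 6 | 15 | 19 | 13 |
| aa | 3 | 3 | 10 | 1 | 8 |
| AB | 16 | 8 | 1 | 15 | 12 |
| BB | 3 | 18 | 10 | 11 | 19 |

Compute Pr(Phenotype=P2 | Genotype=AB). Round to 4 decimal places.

0.1538

Total with Genotype=AB: 16 + 8 + 1 + 15 + 12 = 52.
P(Phenotype=P2 | Genotype=AB) = 8/52 = 0.1538.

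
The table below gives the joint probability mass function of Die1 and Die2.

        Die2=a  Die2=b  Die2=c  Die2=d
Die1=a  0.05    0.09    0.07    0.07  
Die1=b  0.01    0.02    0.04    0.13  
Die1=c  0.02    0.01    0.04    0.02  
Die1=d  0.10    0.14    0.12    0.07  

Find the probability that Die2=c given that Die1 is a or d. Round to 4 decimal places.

P(Die1=a) = 0.05 + 0.09 + 0.07 + 0.07 = 0.28.
P(Die1=d) = 0.10 + 0.14 + 0.12 + 0.07 = 0.43.
P(Die1 ∈ {a, d}) = 0.28 + 0.43 = 0.71; P(Die2=c, Die1 ∈ {a, d}) = 0.07 + 0.12 = 0.19.
P(Die2=c | Die1 ∈ {a, d}) = 0.19/0.71 = 0.2676.

0.2676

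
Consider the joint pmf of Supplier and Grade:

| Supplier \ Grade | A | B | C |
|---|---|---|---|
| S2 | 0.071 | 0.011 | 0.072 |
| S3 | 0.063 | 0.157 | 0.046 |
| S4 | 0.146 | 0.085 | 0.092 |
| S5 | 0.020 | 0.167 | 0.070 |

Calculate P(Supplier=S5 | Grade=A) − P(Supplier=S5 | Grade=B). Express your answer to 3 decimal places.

P(Grade=A) = 0.071 + 0.063 + 0.146 + 0.020 = 0.300; P(Supplier=S5 | Grade=A) = 0.020/0.300 = 0.0667.
P(Grade=B) = 0.011 + 0.157 + 0.085 + 0.167 = 0.420; P(Supplier=S5 | Grade=B) = 0.167/0.420 = 0.3976.
Difference = -0.331.

-0.331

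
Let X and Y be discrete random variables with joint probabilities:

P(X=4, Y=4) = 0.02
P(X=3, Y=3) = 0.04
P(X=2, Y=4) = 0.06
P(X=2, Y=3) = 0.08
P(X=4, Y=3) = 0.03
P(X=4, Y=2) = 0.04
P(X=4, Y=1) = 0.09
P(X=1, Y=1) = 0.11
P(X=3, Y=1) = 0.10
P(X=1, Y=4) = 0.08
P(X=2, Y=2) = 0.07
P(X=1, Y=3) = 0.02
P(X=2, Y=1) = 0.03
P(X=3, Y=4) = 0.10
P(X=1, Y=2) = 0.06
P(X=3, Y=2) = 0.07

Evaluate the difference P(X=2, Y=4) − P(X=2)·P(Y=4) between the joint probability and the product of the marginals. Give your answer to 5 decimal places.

P(X=2) = 0.03 + 0.07 + 0.08 + 0.06 = 0.24.
P(Y=4) = 0.08 + 0.06 + 0.10 + 0.02 = 0.26.
P(X=2, Y=4) − P(X=2)P(Y=4) = 0.06 − 0.24×0.26 = -0.00240.

-0.00240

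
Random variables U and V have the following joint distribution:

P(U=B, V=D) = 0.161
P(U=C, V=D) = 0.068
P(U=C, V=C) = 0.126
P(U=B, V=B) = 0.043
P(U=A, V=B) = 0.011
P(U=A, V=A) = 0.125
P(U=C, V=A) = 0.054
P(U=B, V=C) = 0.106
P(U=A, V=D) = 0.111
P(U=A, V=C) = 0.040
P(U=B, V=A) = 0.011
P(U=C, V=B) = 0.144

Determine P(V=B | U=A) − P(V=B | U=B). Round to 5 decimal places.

-0.09563

P(U=A) = 0.125 + 0.011 + 0.040 + 0.111 = 0.287; P(V=B | U=A) = 0.011/0.287 = 0.038328.
P(U=B) = 0.011 + 0.043 + 0.106 + 0.161 = 0.321; P(V=B | U=B) = 0.043/0.321 = 0.133956.
Difference = -0.09563.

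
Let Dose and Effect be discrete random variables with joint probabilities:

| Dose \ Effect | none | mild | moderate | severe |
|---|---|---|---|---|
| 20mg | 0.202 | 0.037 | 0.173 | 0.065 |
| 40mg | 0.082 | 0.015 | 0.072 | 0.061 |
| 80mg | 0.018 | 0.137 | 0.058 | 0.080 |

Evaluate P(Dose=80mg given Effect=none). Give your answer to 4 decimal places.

0.0596

P(Effect=none) = 0.202 + 0.082 + 0.018 = 0.302.
P(Dose=80mg | Effect=none) = 0.018/0.302 = 0.0596.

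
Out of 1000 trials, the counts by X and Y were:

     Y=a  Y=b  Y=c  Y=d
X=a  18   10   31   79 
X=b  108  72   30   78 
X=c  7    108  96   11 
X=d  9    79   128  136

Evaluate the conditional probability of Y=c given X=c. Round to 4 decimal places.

0.4324

Total with X=c: 7 + 108 + 96 + 11 = 222.
P(Y=c | X=c) = 96/222 = 0.4324.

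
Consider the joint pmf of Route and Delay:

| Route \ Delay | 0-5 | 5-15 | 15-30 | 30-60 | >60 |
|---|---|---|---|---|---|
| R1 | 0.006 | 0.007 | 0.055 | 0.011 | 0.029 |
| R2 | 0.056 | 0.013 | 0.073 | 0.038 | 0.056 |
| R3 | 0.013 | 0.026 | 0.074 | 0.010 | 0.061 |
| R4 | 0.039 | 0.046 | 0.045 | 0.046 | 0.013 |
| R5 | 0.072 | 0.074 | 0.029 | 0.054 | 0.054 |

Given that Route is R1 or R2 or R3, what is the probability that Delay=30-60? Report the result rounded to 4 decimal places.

P(Route=R1) = 0.006 + 0.007 + 0.055 + 0.011 + 0.029 = 0.108.
P(Route=R2) = 0.056 + 0.013 + 0.073 + 0.038 + 0.056 = 0.236.
P(Route=R3) = 0.013 + 0.026 + 0.074 + 0.010 + 0.061 = 0.184.
P(Route ∈ {R1, R2, R3}) = 0.108 + 0.236 + 0.184 = 0.528; P(Delay=30-60, Route ∈ {R1, R2, R3}) = 0.011 + 0.038 + 0.010 = 0.059.
P(Delay=30-60 | Route ∈ {R1, R2, R3}) = 0.059/0.528 = 0.1117.

0.1117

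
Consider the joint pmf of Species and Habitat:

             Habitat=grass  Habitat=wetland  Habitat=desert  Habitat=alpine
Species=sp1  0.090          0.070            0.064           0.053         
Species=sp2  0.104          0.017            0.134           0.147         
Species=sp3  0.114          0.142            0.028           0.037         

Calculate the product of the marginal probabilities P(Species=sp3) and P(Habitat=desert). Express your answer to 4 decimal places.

0.0725

P(Species=sp3) = 0.114 + 0.142 + 0.028 + 0.037 = 0.321.
P(Habitat=desert) = 0.064 + 0.134 + 0.028 = 0.226.
Product: 0.321 × 0.226 = 0.0725.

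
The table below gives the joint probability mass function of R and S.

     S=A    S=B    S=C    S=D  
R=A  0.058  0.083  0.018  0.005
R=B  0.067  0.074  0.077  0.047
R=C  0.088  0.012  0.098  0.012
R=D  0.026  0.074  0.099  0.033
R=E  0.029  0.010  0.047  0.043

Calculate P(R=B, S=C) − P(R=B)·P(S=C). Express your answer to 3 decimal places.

P(R=B) = 0.067 + 0.074 + 0.077 + 0.047 = 0.265.
P(S=C) = 0.018 + 0.077 + 0.098 + 0.099 + 0.047 = 0.339.
P(R=B, S=C) − P(R=B)P(S=C) = 0.077 − 0.265×0.339 = -0.013.

-0.013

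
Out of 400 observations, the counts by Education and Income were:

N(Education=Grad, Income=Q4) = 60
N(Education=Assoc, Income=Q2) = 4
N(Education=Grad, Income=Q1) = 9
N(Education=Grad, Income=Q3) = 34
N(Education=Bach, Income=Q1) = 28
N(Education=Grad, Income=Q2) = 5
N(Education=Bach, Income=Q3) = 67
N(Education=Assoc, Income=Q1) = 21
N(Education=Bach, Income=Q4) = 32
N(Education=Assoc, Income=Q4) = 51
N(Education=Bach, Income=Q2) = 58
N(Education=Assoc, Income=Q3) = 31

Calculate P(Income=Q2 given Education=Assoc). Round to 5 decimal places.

Total with Education=Assoc: 21 + 4 + 31 + 51 = 107.
P(Income=Q2 | Education=Assoc) = 4/107 = 0.03738.

0.03738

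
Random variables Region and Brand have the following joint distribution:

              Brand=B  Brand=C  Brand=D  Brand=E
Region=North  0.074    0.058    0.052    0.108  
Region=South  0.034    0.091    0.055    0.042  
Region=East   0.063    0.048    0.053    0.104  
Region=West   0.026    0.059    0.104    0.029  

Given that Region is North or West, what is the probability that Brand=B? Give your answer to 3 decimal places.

P(Region=North) = 0.074 + 0.058 + 0.052 + 0.108 = 0.292.
P(Region=West) = 0.026 + 0.059 + 0.104 + 0.029 = 0.218.
P(Region ∈ {North, West}) = 0.292 + 0.218 = 0.510; P(Brand=B, Region ∈ {North, West}) = 0.074 + 0.026 = 0.100.
P(Brand=B | Region ∈ {North, West}) = 0.100/0.510 = 0.196.

0.196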